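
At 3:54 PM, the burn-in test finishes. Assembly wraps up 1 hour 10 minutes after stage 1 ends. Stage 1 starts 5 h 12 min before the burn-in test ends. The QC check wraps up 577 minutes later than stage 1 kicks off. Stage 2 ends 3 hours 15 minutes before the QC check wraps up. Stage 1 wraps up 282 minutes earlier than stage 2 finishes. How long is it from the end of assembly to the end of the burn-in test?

2 h 22 min

Stage 1 starts at 3:54 PM − 312 min = 10:42 AM.
The QC check ends at 10:42 AM + 577 min = 8:19 PM.
Stage 2 ends at 8:19 PM − 195 min = 5:04 PM.
Stage 1 ends at 5:04 PM − 282 min = 12:22 PM.
Assembly ends at 12:22 PM + 70 min = 1:32 PM.
From 1:32 PM to 3:54 PM is 2 h 22 min.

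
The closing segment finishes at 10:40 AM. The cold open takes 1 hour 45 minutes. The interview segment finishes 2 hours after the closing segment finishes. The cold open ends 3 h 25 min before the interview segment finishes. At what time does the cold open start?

The interview segment ends at 10:40 AM + 120 min = 12:40 PM.
The cold open ends at 12:40 PM − 205 min = 9:15 AM.
The cold open starts at 9:15 AM − 105 min = 7:30 AM.

7:30 AM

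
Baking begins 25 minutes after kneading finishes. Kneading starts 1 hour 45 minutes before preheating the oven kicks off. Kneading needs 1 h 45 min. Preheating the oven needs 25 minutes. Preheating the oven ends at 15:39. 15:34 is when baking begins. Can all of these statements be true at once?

No

Preheating the oven starts at 15:39 − 25 min = 15:14.
Kneading starts at 15:14 − 105 min = 13:29.
Kneading ends at 13:29 + 105 min = 15:14.
Baking starts at 15:14 + 25 min = 15:39.
But baking is also said to start at 15:34 — a 5-minute conflict.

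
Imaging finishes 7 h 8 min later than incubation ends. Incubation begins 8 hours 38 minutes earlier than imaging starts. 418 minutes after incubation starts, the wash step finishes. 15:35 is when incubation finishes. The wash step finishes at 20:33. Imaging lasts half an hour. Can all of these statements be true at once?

Yes

Imaging ends at 15:35 + 428 min = 22:43.
Imaging starts at 22:43 − 30 min = 22:13.
Incubation starts at 22:13 − 518 min = 13:35.
The wash step ends at 13:35 + 418 min = 20:33.
That matches the stated 20:33, so the schedule is consistent.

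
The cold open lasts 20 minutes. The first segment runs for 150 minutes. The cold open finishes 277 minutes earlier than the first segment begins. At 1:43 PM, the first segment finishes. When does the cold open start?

6:16 AM

The first segment starts at 1:43 PM − 150 min = 11:13 AM.
The cold open ends at 11:13 AM − 277 min = 6:36 AM.
The cold open starts at 6:36 AM − 20 min = 6:16 AM.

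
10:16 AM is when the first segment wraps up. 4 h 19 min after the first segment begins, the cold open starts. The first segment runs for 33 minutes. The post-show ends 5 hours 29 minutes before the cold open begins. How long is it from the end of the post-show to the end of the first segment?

The first segment starts at 10:16 AM − 33 min = 9:43 AM.
The cold open starts at 9:43 AM + 259 min = 2:02 PM.
The post-show ends at 2:02 PM − 329 min = 8:33 AM.
From 8:33 AM to 10:16 AM is 103 minutes.

103 minutes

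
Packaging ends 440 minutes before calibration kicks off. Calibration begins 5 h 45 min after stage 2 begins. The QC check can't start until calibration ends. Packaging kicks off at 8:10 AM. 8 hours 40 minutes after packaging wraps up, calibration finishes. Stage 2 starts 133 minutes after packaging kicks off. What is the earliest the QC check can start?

Stage 2 starts at 8:10 AM + 133 min = 10:23 AM.
Calibration starts at 10:23 AM + 345 min = 4:08 PM.
Packaging ends at 4:08 PM − 440 min = 8:48 AM.
Calibration ends at 8:48 AM + 520 min = 5:28 PM.
The QC check is bounded by calibration, so the earliest it can start is 5:28 PM.

5:28 PM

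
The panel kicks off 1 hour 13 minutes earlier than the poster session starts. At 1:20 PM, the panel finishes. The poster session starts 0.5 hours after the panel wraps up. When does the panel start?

12:37 PM

The poster session starts at 1:20 PM + 30 min = 1:50 PM.
The panel starts at 1:50 PM − 73 min = 12:37 PM.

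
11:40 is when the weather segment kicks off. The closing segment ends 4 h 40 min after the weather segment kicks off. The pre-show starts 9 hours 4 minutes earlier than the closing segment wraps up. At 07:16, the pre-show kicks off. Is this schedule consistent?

Yes

The closing segment ends at 11:40 + 280 min = 16:20.
The pre-show starts at 16:20 − 544 min = 07:16.
That matches the stated 07:16, so the schedule is consistent.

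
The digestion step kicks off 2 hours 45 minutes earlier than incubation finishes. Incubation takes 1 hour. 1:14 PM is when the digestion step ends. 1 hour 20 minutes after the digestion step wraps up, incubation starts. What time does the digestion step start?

Incubation starts at 1:14 PM + 80 min = 2:34 PM.
Incubation ends at 2:34 PM + 60 min = 3:34 PM.
The digestion step starts at 3:34 PM − 165 min = 12:49 PM.

12:49 PM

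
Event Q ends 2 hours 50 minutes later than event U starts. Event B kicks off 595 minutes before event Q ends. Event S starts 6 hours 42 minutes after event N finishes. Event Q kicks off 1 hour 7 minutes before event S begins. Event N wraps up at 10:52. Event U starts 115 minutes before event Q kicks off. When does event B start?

07:27

Event S starts at 10:52 + 402 min = 17:34.
Event Q starts at 17:34 − 67 min = 16:27.
Event U starts at 16:27 − 115 min = 14:32.
Event Q ends at 14:32 + 170 min = 17:22.
Event B starts at 17:22 − 595 min = 07:27.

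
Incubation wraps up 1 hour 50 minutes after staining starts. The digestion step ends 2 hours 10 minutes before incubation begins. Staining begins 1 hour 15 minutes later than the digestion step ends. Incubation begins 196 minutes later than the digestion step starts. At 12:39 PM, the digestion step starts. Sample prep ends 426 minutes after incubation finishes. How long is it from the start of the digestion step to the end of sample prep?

677 minutes

Incubation starts at 12:39 PM + 196 min = 3:55 PM.
The digestion step ends at 3:55 PM − 130 min = 1:45 PM.
Staining starts at 1:45 PM + 75 min = 3:00 PM.
Incubation ends at 3:00 PM + 110 min = 4:50 PM.
Sample prep ends at 4:50 PM + 426 min = 11:56 PM.
From 12:39 PM to 11:56 PM is 677 minutes.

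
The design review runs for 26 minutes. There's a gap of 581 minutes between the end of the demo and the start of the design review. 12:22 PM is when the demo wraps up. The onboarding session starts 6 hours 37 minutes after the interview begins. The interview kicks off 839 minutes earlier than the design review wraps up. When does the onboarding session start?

The design review starts at 12:22 PM + 581 min = 10:03 PM.
The design review ends at 10:03 PM + 26 min = 10:29 PM.
The interview starts at 10:29 PM − 839 min = 8:30 AM.
The onboarding session starts at 8:30 AM + 397 min = 3:07 PM.

3:07 PM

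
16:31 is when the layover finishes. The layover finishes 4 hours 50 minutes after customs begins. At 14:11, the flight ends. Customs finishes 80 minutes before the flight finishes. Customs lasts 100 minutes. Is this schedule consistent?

Customs ends at 14:11 − 80 min = 12:51.
Customs starts at 12:51 − 100 min = 11:11.
The layover ends at 11:11 + 290 min = 16:01.
But the layover is also said to end at 16:31 — a 30-minute conflict.

No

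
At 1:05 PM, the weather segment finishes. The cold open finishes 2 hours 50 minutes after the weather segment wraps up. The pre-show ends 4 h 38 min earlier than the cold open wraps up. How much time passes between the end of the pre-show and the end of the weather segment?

108 minutes

The cold open ends at 1:05 PM + 170 min = 3:55 PM.
The pre-show ends at 3:55 PM − 278 min = 11:17 AM.
From 11:17 AM to 1:05 PM is 108 minutes.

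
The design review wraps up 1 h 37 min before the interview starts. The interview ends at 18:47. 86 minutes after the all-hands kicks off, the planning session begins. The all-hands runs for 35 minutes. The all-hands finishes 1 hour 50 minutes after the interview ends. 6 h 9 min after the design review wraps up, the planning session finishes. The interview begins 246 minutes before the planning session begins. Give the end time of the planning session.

The all-hands ends at 18:47 + 110 min = 20:37.
The all-hands starts at 20:37 − 35 min = 20:02.
The planning session starts at 20:02 + 86 min = 21:28.
The interview starts at 21:28 − 246 min = 17:22.
The design review ends at 17:22 − 97 min = 15:45.
The planning session ends at 15:45 + 369 min = 21:54.

21:54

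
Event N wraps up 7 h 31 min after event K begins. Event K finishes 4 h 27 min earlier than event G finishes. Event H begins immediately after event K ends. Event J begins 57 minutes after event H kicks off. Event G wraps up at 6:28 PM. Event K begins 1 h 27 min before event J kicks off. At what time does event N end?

Event K ends at 6:28 PM − 267 min = 2:01 PM.
So event H starts at 2:01 PM.
Event J starts at 2:01 PM + 57 min = 2:58 PM.
Event K starts at 2:58 PM − 87 min = 1:31 PM.
Event N ends at 1:31 PM + 451 min = 9:02 PM.

9:02 PM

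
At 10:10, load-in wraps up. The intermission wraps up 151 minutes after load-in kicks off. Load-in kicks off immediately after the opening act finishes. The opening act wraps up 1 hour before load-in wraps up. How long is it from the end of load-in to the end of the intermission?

1 h 31 min

The opening act ends at 10:10 − 60 min = 09:10.
So load-in starts at 09:10.
The intermission ends at 09:10 + 151 min = 11:41.
From 10:10 to 11:41 is 1 h 31 min.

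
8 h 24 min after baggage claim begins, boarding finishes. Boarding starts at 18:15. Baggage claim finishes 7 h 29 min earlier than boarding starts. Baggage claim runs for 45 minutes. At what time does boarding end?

18:25

Baggage claim ends at 18:15 − 449 min = 10:46.
Baggage claim starts at 10:46 − 45 min = 10:01.
Boarding ends at 10:01 + 504 min = 18:25.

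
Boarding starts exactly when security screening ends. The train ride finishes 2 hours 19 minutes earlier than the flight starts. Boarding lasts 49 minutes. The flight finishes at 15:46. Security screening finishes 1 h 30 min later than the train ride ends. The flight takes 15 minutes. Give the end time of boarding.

15:31

The flight starts at 15:46 − 15 min = 15:31.
The train ride ends at 15:31 − 139 min = 13:12.
Security screening ends at 13:12 + 90 min = 14:42.
So boarding starts at 14:42.
Boarding ends at 14:42 + 49 min = 15:31.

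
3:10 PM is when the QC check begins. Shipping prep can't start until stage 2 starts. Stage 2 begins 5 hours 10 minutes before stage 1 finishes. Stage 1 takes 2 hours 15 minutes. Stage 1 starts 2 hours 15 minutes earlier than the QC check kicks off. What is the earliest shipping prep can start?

10:00 AM

Stage 1 starts at 3:10 PM − 135 min = 12:55 PM.
Stage 1 ends at 12:55 PM + 135 min = 3:10 PM.
Stage 2 starts at 3:10 PM − 310 min = 10:00 AM.
Shipping prep is bounded by stage 2, so the earliest it can start is 10:00 AM.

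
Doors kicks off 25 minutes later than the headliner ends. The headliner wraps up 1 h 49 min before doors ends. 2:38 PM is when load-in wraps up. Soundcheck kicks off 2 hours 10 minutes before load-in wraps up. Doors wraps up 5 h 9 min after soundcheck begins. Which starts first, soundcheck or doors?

Soundcheck starts at 2:38 PM − 130 min = 12:28 PM.
Doors ends at 12:28 PM + 309 min = 5:37 PM.
The headliner ends at 5:37 PM − 109 min = 3:48 PM.
Doors starts at 3:48 PM + 25 min = 4:13 PM.
Soundcheck starts at 12:28 PM and doors starts at 4:13 PM, so soundcheck is first.

soundcheck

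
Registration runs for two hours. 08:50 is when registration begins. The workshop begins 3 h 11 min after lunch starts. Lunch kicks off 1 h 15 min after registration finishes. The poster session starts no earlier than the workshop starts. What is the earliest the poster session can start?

Registration ends at 08:50 + 120 min = 10:50.
Lunch starts at 10:50 + 75 min = 12:05.
The workshop starts at 12:05 + 191 min = 15:16.
The poster session is bounded by the workshop, so the earliest it can start is 15:16.

15:16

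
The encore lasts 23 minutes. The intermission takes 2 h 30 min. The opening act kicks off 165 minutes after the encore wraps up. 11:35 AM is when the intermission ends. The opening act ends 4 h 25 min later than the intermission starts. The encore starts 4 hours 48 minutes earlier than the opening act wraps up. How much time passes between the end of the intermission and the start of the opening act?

15 minutes

The intermission starts at 11:35 AM − 150 min = 9:05 AM.
The opening act ends at 9:05 AM + 265 min = 1:30 PM.
The encore starts at 1:30 PM − 288 min = 8:42 AM.
The encore ends at 8:42 AM + 23 min = 9:05 AM.
The opening act starts at 9:05 AM + 165 min = 11:50 AM.
From 11:35 AM to 11:50 AM is 15 minutes.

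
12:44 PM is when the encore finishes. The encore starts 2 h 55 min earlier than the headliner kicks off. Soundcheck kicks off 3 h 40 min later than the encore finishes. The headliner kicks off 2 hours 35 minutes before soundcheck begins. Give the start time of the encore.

10:54 AM

Soundcheck starts at 12:44 PM + 220 min = 4:24 PM.
The headliner starts at 4:24 PM − 155 min = 1:49 PM.
The encore starts at 1:49 PM − 175 min = 10:54 AM.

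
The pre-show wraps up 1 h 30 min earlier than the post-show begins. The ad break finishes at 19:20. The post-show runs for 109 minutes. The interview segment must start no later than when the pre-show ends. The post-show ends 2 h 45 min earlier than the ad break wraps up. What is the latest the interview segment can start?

The post-show ends at 19:20 − 165 min = 16:35.
The post-show starts at 16:35 − 109 min = 14:46.
The pre-show ends at 14:46 − 90 min = 13:16.
The interview segment is bounded by the pre-show, so the latest it can start is 13:16.

13:16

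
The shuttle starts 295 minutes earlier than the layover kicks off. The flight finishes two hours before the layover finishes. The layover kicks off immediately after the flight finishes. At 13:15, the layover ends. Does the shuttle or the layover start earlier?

the shuttle

The flight ends at 13:15 − 120 min = 11:15.
So the layover starts at 11:15.
The shuttle starts at 11:15 − 295 min = 06:20.
The shuttle starts at 06:20 and the layover starts at 11:15, so the shuttle is first.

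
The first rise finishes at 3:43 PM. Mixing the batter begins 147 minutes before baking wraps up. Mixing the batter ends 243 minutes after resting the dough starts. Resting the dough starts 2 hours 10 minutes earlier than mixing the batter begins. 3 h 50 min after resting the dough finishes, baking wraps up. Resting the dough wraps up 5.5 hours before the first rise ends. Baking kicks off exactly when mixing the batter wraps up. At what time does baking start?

Resting the dough ends at 3:43 PM − 330 min = 10:13 AM.
Baking ends at 10:13 AM + 230 min = 2:03 PM.
Mixing the batter starts at 2:03 PM − 147 min = 11:36 AM.
Resting the dough starts at 11:36 AM − 130 min = 9:26 AM.
Mixing the batter ends at 9:26 AM + 243 min = 1:29 PM.
So baking starts at 1:29 PM.

1:29 PM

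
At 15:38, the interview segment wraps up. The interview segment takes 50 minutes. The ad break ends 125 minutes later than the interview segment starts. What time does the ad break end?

16:53

The interview segment starts at 15:38 − 50 min = 14:48.
The ad break ends at 14:48 + 125 min = 16:53.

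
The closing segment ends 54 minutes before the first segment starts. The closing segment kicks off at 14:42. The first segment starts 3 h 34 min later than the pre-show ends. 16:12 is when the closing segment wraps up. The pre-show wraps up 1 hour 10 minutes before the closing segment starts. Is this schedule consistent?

The pre-show ends at 14:42 − 70 min = 13:32.
The first segment starts at 13:32 + 214 min = 17:06.
The closing segment ends at 17:06 − 54 min = 16:12.
That matches the stated 16:12, so the schedule is consistent.

Yes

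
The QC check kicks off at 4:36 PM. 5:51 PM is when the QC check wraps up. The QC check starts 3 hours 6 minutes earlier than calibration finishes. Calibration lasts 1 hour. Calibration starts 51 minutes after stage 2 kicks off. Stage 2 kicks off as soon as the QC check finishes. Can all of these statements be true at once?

Stage 2 starts at 5:51 PM.
Calibration starts at 5:51 PM + 51 min = 6:42 PM.
Calibration ends at 6:42 PM + 60 min = 7:42 PM.
The QC check starts at 7:42 PM − 186 min = 4:36 PM.
That matches the stated 4:36 PM, so the schedule is consistent.

Yes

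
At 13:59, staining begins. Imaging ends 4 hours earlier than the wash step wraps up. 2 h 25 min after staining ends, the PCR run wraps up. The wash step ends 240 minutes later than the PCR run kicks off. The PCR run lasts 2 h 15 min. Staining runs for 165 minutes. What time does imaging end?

Staining ends at 13:59 + 165 min = 16:44.
The PCR run ends at 16:44 + 145 min = 19:09.
The PCR run starts at 19:09 − 135 min = 16:54.
The wash step ends at 16:54 + 240 min = 20:54.
Imaging ends at 20:54 − 240 min = 16:54.

16:54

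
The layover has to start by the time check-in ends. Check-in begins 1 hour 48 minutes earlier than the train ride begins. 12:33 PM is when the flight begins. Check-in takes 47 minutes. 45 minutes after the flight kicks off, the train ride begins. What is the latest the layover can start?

The train ride starts at 12:33 PM + 45 min = 1:18 PM.
Check-in starts at 1:18 PM − 108 min = 11:30 AM.
Check-in ends at 11:30 AM + 47 min = 12:17 PM.
The layover is bounded by check-in, so the latest it can start is 12:17 PM.

12:17 PM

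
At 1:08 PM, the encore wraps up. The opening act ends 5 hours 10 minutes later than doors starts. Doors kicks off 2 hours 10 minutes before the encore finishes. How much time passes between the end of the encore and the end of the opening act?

3 hours

Doors starts at 1:08 PM − 130 min = 10:58 AM.
The opening act ends at 10:58 AM + 310 min = 4:08 PM.
From 1:08 PM to 4:08 PM is 3 hours.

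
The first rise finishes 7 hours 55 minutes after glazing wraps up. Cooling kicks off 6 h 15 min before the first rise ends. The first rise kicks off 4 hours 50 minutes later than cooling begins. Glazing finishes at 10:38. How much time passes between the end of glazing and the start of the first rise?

The first rise ends at 10:38 + 475 min = 18:33.
Cooling starts at 18:33 − 375 min = 12:18.
The first rise starts at 12:18 + 290 min = 17:08.
From 10:38 to 17:08 is 390 minutes.

390 minutes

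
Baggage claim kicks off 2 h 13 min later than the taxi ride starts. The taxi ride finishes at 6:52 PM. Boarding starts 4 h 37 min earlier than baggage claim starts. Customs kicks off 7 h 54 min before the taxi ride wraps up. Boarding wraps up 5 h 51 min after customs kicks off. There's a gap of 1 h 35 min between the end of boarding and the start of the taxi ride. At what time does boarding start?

4:00 PM

Customs starts at 6:52 PM − 474 min = 10:58 AM.
Boarding ends at 10:58 AM + 351 min = 4:49 PM.
The taxi ride starts at 4:49 PM + 95 min = 6:24 PM.
Baggage claim starts at 6:24 PM + 133 min = 8:37 PM.
Boarding starts at 8:37 PM − 277 min = 4:00 PM.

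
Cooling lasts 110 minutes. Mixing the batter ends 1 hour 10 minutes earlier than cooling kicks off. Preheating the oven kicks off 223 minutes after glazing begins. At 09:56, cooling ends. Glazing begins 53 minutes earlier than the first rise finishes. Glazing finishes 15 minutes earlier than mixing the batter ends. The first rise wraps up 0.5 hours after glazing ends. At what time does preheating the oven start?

10:01

Cooling starts at 09:56 − 110 min = 08:06.
Mixing the batter ends at 08:06 − 70 min = 06:56.
Glazing ends at 06:56 − 15 min = 06:41.
The first rise ends at 06:41 + 30 min = 07:11.
Glazing starts at 07:11 − 53 min = 06:18.
Preheating the oven starts at 06:18 + 223 min = 10:01.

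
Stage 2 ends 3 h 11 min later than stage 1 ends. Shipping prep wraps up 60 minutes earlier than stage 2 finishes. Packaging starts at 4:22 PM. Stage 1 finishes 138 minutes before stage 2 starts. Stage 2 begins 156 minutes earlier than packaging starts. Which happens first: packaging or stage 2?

Stage 2 starts at 4:22 PM − 156 min = 1:46 PM.
Packaging starts at 4:22 PM and stage 2 starts at 1:46 PM, so stage 2 is first.

stage 2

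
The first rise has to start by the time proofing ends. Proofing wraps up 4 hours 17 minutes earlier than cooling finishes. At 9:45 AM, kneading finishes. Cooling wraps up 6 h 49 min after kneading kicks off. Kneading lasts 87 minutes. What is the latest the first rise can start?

10:50 AM

Kneading starts at 9:45 AM − 87 min = 8:18 AM.
Cooling ends at 8:18 AM + 409 min = 3:07 PM.
Proofing ends at 3:07 PM − 257 min = 10:50 AM.
The first rise is bounded by proofing, so the latest it can start is 10:50 AM.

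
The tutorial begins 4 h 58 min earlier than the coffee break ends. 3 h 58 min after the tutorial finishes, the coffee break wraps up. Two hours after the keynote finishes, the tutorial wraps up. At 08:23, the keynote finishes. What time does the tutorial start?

The tutorial ends at 08:23 + 120 min = 10:23.
The coffee break ends at 10:23 + 238 min = 14:21.
The tutorial starts at 14:21 − 298 min = 09:23.

09:23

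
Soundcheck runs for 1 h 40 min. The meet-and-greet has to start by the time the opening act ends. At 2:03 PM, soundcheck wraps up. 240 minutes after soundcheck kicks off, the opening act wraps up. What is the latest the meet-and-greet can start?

Soundcheck starts at 2:03 PM − 100 min = 12:23 PM.
The opening act ends at 12:23 PM + 240 min = 4:23 PM.
The meet-and-greet is bounded by the opening act, so the latest it can start is 4:23 PM.

4:23 PM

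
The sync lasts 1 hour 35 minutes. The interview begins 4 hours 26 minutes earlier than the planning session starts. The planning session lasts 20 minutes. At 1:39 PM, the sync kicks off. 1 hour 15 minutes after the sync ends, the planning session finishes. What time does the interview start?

The sync ends at 1:39 PM + 95 min = 3:14 PM.
The planning session ends at 3:14 PM + 75 min = 4:29 PM.
The planning session starts at 4:29 PM − 20 min = 4:09 PM.
The interview starts at 4:09 PM − 266 min = 11:43 AM.

11:43 AM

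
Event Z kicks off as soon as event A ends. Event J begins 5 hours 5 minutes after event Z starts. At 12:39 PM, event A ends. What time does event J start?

5:44 PM

Event Z starts at 12:39 PM.
Event J starts at 12:39 PM + 305 min = 5:44 PM.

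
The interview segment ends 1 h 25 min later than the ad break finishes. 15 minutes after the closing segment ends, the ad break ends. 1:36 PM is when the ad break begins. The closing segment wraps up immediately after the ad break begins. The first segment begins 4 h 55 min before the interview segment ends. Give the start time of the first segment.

10:21 AM

The closing segment ends at 1:36 PM.
The ad break ends at 1:36 PM + 15 min = 1:51 PM.
The interview segment ends at 1:51 PM + 85 min = 3:16 PM.
The first segment starts at 3:16 PM − 295 min = 10:21 AM.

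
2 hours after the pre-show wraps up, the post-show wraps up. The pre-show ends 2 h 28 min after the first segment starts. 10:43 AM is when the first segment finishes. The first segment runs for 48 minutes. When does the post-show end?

2:23 PM

The first segment starts at 10:43 AM − 48 min = 9:55 AM.
The pre-show ends at 9:55 AM + 148 min = 12:23 PM.
The post-show ends at 12:23 PM + 120 min = 2:23 PM.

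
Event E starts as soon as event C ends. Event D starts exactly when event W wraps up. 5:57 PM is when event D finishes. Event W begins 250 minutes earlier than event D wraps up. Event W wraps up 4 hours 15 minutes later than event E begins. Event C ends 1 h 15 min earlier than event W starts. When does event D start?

Event W starts at 5:57 PM − 250 min = 1:47 PM.
Event C ends at 1:47 PM − 75 min = 12:32 PM.
So event E starts at 12:32 PM.
Event W ends at 12:32 PM + 255 min = 4:47 PM.
So event D starts at 4:47 PM.

4:47 PM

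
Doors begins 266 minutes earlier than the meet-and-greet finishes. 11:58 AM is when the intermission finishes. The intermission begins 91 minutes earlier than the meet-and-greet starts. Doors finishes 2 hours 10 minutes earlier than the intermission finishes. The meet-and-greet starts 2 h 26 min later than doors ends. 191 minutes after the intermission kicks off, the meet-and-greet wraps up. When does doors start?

Doors ends at 11:58 AM − 130 min = 9:48 AM.
The meet-and-greet starts at 9:48 AM + 146 min = 12:14 PM.
The intermission starts at 12:14 PM − 91 min = 10:43 AM.
The meet-and-greet ends at 10:43 AM + 191 min = 1:54 PM.
Doors starts at 1:54 PM − 266 min = 9:28 AM.

9:28 AM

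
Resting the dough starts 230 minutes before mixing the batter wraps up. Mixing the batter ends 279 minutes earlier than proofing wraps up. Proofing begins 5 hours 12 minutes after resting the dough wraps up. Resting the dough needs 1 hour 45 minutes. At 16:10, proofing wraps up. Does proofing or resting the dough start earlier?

Mixing the batter ends at 16:10 − 279 min = 11:31.
Resting the dough starts at 11:31 − 230 min = 07:41.
Resting the dough ends at 07:41 + 105 min = 09:26.
Proofing starts at 09:26 + 312 min = 14:38.
Proofing starts at 14:38 and resting the dough starts at 07:41, so resting the dough is first.

resting the dough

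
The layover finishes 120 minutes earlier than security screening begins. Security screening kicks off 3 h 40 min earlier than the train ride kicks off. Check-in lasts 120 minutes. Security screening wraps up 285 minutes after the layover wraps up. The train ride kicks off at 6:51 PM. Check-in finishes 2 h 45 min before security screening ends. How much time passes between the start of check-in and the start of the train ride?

5 h 40 min

Security screening starts at 6:51 PM − 220 min = 3:11 PM.
The layover ends at 3:11 PM − 120 min = 1:11 PM.
Security screening ends at 1:11 PM + 285 min = 5:56 PM.
Check-in ends at 5:56 PM − 165 min = 3:11 PM.
Check-in starts at 3:11 PM − 120 min = 1:11 PM.
From 1:11 PM to 6:51 PM is 5 h 40 min.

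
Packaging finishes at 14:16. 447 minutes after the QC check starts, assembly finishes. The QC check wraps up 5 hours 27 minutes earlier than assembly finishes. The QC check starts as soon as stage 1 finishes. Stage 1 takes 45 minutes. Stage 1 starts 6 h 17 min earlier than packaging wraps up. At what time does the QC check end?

10:44

Stage 1 starts at 14:16 − 377 min = 07:59.
Stage 1 ends at 07:59 + 45 min = 08:44.
So the QC check starts at 08:44.
Assembly ends at 08:44 + 447 min = 16:11.
The QC check ends at 16:11 − 327 min = 10:44.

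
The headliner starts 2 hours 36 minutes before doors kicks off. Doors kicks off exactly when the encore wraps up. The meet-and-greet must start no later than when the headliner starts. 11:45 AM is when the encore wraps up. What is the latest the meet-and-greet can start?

Doors starts at 11:45 AM.
The headliner starts at 11:45 AM − 156 min = 9:09 AM.
The meet-and-greet is bounded by the headliner, so the latest it can start is 9:09 AM.

9:09 AM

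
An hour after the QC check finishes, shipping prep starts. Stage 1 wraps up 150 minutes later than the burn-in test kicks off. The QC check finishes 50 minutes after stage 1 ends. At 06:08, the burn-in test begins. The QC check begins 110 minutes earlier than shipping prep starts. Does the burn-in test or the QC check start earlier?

Stage 1 ends at 06:08 + 150 min = 08:38.
The QC check ends at 08:38 + 50 min = 09:28.
Shipping prep starts at 09:28 + 60 min = 10:28.
The QC check starts at 10:28 − 110 min = 08:38.
The burn-in test starts at 06:08 and the QC check starts at 08:38, so the burn-in test is first.

the burn-in test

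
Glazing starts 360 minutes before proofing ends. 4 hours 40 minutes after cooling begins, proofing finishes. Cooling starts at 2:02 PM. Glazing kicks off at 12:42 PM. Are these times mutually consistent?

Proofing ends at 2:02 PM + 280 min = 6:42 PM.
Glazing starts at 6:42 PM − 360 min = 12:42 PM.
That matches the stated 12:42 PM, so the schedule is consistent.

Yes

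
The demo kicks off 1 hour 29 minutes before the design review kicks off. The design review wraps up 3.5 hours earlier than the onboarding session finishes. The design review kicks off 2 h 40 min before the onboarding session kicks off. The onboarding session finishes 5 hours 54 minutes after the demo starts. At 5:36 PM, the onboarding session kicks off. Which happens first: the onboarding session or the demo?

the demo

The design review starts at 5:36 PM − 160 min = 2:56 PM.
The demo starts at 2:56 PM − 89 min = 1:27 PM.
The onboarding session starts at 5:36 PM and the demo starts at 1:27 PM, so the demo is first.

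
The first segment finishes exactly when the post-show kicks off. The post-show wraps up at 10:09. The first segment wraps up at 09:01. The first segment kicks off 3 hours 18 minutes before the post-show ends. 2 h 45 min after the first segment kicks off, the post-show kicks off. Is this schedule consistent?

No

The first segment starts at 10:09 − 198 min = 06:51.
The post-show starts at 06:51 + 165 min = 09:36.
So the first segment ends at 09:36.
But the first segment is also said to end at 09:01 — a 35-minute conflict.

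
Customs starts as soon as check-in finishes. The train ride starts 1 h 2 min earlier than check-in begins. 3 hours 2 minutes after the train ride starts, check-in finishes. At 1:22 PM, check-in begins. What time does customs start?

3:22 PM

The train ride starts at 1:22 PM − 62 min = 12:20 PM.
Check-in ends at 12:20 PM + 182 min = 3:22 PM.
So customs starts at 3:22 PM.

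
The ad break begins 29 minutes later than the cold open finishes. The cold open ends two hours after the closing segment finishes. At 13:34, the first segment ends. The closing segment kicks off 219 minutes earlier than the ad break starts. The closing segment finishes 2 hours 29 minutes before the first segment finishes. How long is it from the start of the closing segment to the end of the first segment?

The closing segment ends at 13:34 − 149 min = 11:05.
The cold open ends at 11:05 + 120 min = 13:05.
The ad break starts at 13:05 + 29 min = 13:34.
The closing segment starts at 13:34 − 219 min = 09:55.
From 09:55 to 13:34 is 3 h 39 min.

3 h 39 min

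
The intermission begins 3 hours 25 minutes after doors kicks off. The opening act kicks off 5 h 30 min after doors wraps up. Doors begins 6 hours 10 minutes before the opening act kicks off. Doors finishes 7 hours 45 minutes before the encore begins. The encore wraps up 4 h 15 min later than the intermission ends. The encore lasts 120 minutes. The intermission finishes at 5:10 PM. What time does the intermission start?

2:25 PM

The encore ends at 5:10 PM + 255 min = 9:25 PM.
The encore starts at 9:25 PM − 120 min = 7:25 PM.
Doors ends at 7:25 PM − 465 min = 11:40 AM.
The opening act starts at 11:40 AM + 330 min = 5:10 PM.
Doors starts at 5:10 PM − 370 min = 11:00 AM.
The intermission starts at 11:00 AM + 205 min = 2:25 PM.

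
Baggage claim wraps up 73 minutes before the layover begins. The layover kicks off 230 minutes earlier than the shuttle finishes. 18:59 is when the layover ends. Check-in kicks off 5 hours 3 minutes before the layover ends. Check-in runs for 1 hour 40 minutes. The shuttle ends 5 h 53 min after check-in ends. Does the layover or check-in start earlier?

check-in

Check-in starts at 18:59 − 303 min = 13:56.
Check-in ends at 13:56 + 100 min = 15:36.
The shuttle ends at 15:36 + 353 min = 21:29.
The layover starts at 21:29 − 230 min = 17:39.
The layover starts at 17:39 and check-in starts at 13:56, so check-in is first.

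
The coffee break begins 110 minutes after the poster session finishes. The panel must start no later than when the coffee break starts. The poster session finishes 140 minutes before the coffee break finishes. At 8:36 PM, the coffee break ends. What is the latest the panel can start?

The poster session ends at 8:36 PM − 140 min = 6:16 PM.
The coffee break starts at 6:16 PM + 110 min = 8:06 PM.
The panel is bounded by the coffee break, so the latest it can start is 8:06 PM.

8:06 PM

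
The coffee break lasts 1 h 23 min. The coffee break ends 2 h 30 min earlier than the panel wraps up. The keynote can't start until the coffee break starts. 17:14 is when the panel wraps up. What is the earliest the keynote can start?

13:21

The coffee break ends at 17:14 − 150 min = 14:44.
The coffee break starts at 14:44 − 83 min = 13:21.
The keynote is bounded by the coffee break, so the earliest it can start is 13:21.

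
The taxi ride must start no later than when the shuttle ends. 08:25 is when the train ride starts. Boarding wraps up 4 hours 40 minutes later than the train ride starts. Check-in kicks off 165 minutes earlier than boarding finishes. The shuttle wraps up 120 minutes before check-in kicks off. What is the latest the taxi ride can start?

08:20

Boarding ends at 08:25 + 280 min = 13:05.
Check-in starts at 13:05 − 165 min = 10:20.
The shuttle ends at 10:20 − 120 min = 08:20.
The taxi ride is bounded by the shuttle, so the latest it can start is 08:20.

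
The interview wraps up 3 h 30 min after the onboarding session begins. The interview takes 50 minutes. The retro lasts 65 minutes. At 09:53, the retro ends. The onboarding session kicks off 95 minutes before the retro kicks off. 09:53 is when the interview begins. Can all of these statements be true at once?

The retro starts at 09:53 − 65 min = 08:48.
The onboarding session starts at 08:48 − 95 min = 07:13.
The interview ends at 07:13 + 210 min = 10:43.
The interview starts at 10:43 − 50 min = 09:53.
That matches the stated 09:53, so the schedule is consistent.

Yes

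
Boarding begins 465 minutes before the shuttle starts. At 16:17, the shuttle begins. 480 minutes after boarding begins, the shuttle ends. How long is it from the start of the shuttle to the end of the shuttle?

Boarding starts at 16:17 − 465 min = 08:32.
The shuttle ends at 08:32 + 480 min = 16:32.
From 16:17 to 16:32 is 15 minutes.

15 minutes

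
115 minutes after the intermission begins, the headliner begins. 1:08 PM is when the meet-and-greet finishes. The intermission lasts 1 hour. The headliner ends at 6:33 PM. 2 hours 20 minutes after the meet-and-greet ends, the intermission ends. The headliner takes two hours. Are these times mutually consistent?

No

The intermission ends at 1:08 PM + 140 min = 3:28 PM.
The intermission starts at 3:28 PM − 60 min = 2:28 PM.
The headliner starts at 2:28 PM + 115 min = 4:23 PM.
The headliner ends at 4:23 PM + 120 min = 6:23 PM.
But the headliner is also said to end at 6:33 PM — a 10-minute conflict.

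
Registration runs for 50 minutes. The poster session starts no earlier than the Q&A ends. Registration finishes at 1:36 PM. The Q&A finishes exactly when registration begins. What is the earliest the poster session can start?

Registration starts at 1:36 PM − 50 min = 12:46 PM.
So the Q&A ends at 12:46 PM.
The poster session is bounded by the Q&A, so the earliest it can start is 12:46 PM.

12:46 PM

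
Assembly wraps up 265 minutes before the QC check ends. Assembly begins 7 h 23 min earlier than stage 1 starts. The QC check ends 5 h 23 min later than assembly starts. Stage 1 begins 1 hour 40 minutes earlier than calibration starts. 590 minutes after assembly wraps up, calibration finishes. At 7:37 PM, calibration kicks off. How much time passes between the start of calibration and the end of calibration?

Stage 1 starts at 7:37 PM − 100 min = 5:57 PM.
Assembly starts at 5:57 PM − 443 min = 10:34 AM.
The QC check ends at 10:34 AM + 323 min = 3:57 PM.
Assembly ends at 3:57 PM − 265 min = 11:32 AM.
Calibration ends at 11:32 AM + 590 min = 9:22 PM.
From 7:37 PM to 9:22 PM is 105 minutes.

105 minutes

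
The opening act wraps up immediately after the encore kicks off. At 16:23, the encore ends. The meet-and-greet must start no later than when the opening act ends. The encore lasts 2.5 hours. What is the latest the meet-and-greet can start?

13:53

The encore starts at 16:23 − 150 min = 13:53.
So the opening act ends at 13:53.
The meet-and-greet is bounded by the opening act, so the latest it can start is 13:53.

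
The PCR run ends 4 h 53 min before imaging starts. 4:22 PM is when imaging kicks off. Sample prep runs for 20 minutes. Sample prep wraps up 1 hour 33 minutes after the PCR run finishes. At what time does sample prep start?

12:42 PM

The PCR run ends at 4:22 PM − 293 min = 11:29 AM.
Sample prep ends at 11:29 AM + 93 min = 1:02 PM.
Sample prep starts at 1:02 PM − 20 min = 12:42 PM.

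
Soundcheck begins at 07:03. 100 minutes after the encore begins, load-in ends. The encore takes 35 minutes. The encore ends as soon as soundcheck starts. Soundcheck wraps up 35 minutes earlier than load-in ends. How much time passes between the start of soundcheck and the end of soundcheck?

half an hour

The encore ends at 07:03.
The encore starts at 07:03 − 35 min = 06:28.
Load-in ends at 06:28 + 100 min = 08:08.
Soundcheck ends at 08:08 − 35 min = 07:33.
From 07:03 to 07:33 is half an hour.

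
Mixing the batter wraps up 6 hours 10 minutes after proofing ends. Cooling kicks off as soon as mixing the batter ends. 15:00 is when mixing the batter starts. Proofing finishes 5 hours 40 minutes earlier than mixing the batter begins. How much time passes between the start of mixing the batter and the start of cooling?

Proofing ends at 15:00 − 340 min = 09:20.
Mixing the batter ends at 09:20 + 370 min = 15:30.
So cooling starts at 15:30.
From 15:00 to 15:30 is half an hour.

half an hour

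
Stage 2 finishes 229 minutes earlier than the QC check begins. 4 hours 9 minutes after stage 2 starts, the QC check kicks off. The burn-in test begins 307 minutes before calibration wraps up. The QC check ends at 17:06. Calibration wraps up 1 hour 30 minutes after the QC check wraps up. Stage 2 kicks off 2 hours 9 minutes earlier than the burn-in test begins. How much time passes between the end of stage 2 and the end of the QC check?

5 h 26 min

Calibration ends at 17:06 + 90 min = 18:36.
The burn-in test starts at 18:36 − 307 min = 13:29.
Stage 2 starts at 13:29 − 129 min = 11:20.
The QC check starts at 11:20 + 249 min = 15:29.
Stage 2 ends at 15:29 − 229 min = 11:40.
From 11:40 to 17:06 is 5 h 26 min.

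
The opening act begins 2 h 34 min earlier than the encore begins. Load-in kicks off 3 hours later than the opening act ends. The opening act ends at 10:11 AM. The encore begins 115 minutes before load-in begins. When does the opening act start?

8:42 AM

Load-in starts at 10:11 AM + 180 min = 1:11 PM.
The encore starts at 1:11 PM − 115 min = 11:16 AM.
The opening act starts at 11:16 AM − 154 min = 8:42 AM.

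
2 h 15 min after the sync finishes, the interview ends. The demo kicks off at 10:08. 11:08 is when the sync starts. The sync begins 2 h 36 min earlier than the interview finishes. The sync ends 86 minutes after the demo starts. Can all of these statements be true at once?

The sync ends at 10:08 + 86 min = 11:34.
The interview ends at 11:34 + 135 min = 13:49.
The sync starts at 13:49 − 156 min = 11:13.
But the sync is also said to start at 11:08 — a 5-minute conflict.

No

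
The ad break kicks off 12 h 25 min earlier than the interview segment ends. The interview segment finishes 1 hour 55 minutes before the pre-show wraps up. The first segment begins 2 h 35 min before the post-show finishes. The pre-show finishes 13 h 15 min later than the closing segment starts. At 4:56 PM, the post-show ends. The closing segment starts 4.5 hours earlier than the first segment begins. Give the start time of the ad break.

8:46 AM

The first segment starts at 4:56 PM − 155 min = 2:21 PM.
The closing segment starts at 2:21 PM − 270 min = 9:51 AM.
The pre-show ends at 9:51 AM + 795 min = 11:06 PM.
The interview segment ends at 11:06 PM − 115 min = 9:11 PM.
The ad break starts at 9:11 PM − 745 min = 8:46 AM.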